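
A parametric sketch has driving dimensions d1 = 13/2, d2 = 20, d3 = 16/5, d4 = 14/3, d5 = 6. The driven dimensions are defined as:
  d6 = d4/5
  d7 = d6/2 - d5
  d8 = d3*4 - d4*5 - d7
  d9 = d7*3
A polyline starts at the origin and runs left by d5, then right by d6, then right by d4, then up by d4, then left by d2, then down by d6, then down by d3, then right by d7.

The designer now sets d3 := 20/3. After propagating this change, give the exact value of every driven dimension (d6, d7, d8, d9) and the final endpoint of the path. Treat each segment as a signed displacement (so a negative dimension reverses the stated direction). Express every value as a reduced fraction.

Apply edit: d3 := 20/3
  d6 = d4/5 = 14/15
  d7 = d6/2 - d5 = -83/15
  d8 = d3*4 - d4*5 - d7 = 133/15
  d9 = d7*3 = -83/5
Walk from origin (0, 0):
  seg 1: left by d5 = 6 → (-6, 0)
  seg 2: right by d6 = 14/15 → (-76/15, 0)
  seg 3: right by d4 = 14/3 → (-2/5, 0)
  seg 4: up by d4 = 14/3 → (-2/5, 14/3)
  seg 5: left by d2 = 20 → (-102/5, 14/3)
  seg 6: down by d6 = 14/15 → (-102/5, 56/15)
  seg 7: down by d3 = 20/3 → (-102/5, -44/15)
  seg 8: right by d7 = -83/15 → (-389/15, -44/15)

d6 = 14/15
d7 = -83/15
d8 = 133/15
d9 = -83/5
endpoint = (-389/15, -44/15)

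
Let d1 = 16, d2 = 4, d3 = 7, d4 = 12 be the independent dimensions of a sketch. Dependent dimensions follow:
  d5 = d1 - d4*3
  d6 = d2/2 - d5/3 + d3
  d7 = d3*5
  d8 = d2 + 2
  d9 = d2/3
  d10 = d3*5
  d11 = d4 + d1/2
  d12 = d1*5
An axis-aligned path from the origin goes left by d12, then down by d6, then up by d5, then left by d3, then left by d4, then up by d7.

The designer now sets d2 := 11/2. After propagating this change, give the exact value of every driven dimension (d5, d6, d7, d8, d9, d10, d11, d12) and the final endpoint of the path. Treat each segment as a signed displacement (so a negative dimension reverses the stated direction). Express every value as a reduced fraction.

d5 = -20
d6 = 197/12
d7 = 35
d8 = 15/2
d9 = 11/6
d10 = 35
d11 = 20
d12 = 80
endpoint = (-99, -17/12)

Apply edit: d2 := 11/2
  d5 = d1 - d4*3 = -20
  d6 = d2/2 - d5/3 + d3 = 197/12
  d7 = d3*5 = 35
  d8 = d2 + 2 = 15/2
  d9 = d2/3 = 11/6
  d10 = d3*5 = 35
  d11 = d4 + d1/2 = 20
  d12 = d1*5 = 80
Walk from origin (0, 0):
  seg 1: left by d12 = 80 → (-80, 0)
  seg 2: down by d6 = 197/12 → (-80, -197/12)
  seg 3: up by d5 = -20 → (-80, -437/12)
  seg 4: left by d3 = 7 → (-87, -437/12)
  seg 5: left by d4 = 12 → (-99, -437/12)
  seg 6: up by d7 = 35 → (-99, -17/12)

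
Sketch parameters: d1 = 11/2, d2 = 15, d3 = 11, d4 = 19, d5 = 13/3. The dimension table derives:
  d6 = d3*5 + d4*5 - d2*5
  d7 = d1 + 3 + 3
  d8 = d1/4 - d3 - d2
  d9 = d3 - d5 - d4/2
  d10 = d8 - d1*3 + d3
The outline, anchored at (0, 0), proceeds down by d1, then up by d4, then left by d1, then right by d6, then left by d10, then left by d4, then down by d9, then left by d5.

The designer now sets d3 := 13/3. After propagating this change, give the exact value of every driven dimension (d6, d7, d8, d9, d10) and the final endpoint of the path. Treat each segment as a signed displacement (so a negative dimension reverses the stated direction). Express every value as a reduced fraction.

Apply edit: d3 := 13/3
  d6 = d3*5 + d4*5 - d2*5 = 125/3
  d7 = d1 + 3 + 3 = 23/2
  d8 = d1/4 - d3 - d2 = -431/24
  d9 = d3 - d5 - d4/2 = -19/2
  d10 = d8 - d1*3 + d3 = -241/8
Walk from origin (0, 0):
  seg 1: down by d1 = 11/2 → (0, -11/2)
  seg 2: up by d4 = 19 → (0, 27/2)
  seg 3: left by d1 = 11/2 → (-11/2, 27/2)
  seg 4: right by d6 = 125/3 → (217/6, 27/2)
  seg 5: left by d10 = -241/8 → (1591/24, 27/2)
  seg 6: left by d4 = 19 → (1135/24, 27/2)
  seg 7: down by d9 = -19/2 → (1135/24, 23)
  seg 8: left by d5 = 13/3 → (1031/24, 23)

d6 = 125/3
d7 = 23/2
d8 = -431/24
d9 = -19/2
d10 = -241/8
endpoint = (1031/24, 23)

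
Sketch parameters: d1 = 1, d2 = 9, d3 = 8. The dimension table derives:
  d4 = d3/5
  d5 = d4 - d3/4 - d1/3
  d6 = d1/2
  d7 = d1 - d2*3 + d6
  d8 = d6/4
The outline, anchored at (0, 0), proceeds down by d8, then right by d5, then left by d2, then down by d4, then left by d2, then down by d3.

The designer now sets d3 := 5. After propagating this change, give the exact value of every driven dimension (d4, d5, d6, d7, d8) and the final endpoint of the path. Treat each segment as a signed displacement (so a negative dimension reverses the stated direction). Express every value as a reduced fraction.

d4 = 1
d5 = -7/12
d6 = 1/2
d7 = -51/2
d8 = 1/8
endpoint = (-223/12, -49/8)

Apply edit: d3 := 5
  d4 = d3/5 = 1
  d5 = d4 - d3/4 - d1/3 = -7/12
  d6 = d1/2 = 1/2
  d7 = d1 - d2*3 + d6 = -51/2
  d8 = d6/4 = 1/8
Walk from origin (0, 0):
  seg 1: down by d8 = 1/8 → (0, -1/8)
  seg 2: right by d5 = -7/12 → (-7/12, -1/8)
  seg 3: left by d2 = 9 → (-115/12, -1/8)
  seg 4: down by d4 = 1 → (-115/12, -9/8)
  seg 5: left by d2 = 9 → (-223/12, -9/8)
  seg 6: down by d3 = 5 → (-223/12, -49/8)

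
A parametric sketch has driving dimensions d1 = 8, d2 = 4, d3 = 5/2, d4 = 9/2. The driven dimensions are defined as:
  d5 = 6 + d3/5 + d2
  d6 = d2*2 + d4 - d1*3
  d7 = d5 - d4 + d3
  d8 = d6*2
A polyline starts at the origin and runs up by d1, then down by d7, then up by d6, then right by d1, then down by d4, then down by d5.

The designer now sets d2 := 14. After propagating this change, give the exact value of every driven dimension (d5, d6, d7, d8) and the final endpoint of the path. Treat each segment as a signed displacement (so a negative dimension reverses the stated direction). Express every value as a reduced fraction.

d5 = 41/2
d6 = 17/2
d7 = 37/2
d8 = 17
endpoint = (8, -27)

Apply edit: d2 := 14
  d5 = 6 + d3/5 + d2 = 41/2
  d6 = d2*2 + d4 - d1*3 = 17/2
  d7 = d5 - d4 + d3 = 37/2
  d8 = d6*2 = 17
Walk from origin (0, 0):
  seg 1: up by d1 = 8 → (0, 8)
  seg 2: down by d7 = 37/2 → (0, -21/2)
  seg 3: up by d6 = 17/2 → (0, -2)
  seg 4: right by d1 = 8 → (8, -2)
  seg 5: down by d4 = 9/2 → (8, -13/2)
  seg 6: down by d5 = 41/2 → (8, -27)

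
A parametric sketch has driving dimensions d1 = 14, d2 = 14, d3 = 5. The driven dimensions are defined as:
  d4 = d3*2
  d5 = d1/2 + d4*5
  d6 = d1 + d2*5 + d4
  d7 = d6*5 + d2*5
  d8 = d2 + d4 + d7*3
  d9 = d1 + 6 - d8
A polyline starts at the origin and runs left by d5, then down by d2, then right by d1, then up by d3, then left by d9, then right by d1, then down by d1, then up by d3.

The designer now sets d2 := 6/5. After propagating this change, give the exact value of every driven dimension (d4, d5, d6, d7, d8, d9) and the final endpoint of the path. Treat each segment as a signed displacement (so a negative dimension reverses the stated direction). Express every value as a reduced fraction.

d4 = 10
d5 = 57
d6 = 30
d7 = 156
d8 = 2396/5
d9 = -2296/5
endpoint = (2151/5, -26/5)

Apply edit: d2 := 6/5
  d4 = d3*2 = 10
  d5 = d1/2 + d4*5 = 57
  d6 = d1 + d2*5 + d4 = 30
  d7 = d6*5 + d2*5 = 156
  d8 = d2 + d4 + d7*3 = 2396/5
  d9 = d1 + 6 - d8 = -2296/5
Walk from origin (0, 0):
  seg 1: left by d5 = 57 → (-57, 0)
  seg 2: down by d2 = 6/5 → (-57, -6/5)
  seg 3: right by d1 = 14 → (-43, -6/5)
  seg 4: up by d3 = 5 → (-43, 19/5)
  seg 5: left by d9 = -2296/5 → (2081/5, 19/5)
  seg 6: right by d1 = 14 → (2151/5, 19/5)
  seg 7: down by d1 = 14 → (2151/5, -51/5)
  seg 8: up by d3 = 5 → (2151/5, -26/5)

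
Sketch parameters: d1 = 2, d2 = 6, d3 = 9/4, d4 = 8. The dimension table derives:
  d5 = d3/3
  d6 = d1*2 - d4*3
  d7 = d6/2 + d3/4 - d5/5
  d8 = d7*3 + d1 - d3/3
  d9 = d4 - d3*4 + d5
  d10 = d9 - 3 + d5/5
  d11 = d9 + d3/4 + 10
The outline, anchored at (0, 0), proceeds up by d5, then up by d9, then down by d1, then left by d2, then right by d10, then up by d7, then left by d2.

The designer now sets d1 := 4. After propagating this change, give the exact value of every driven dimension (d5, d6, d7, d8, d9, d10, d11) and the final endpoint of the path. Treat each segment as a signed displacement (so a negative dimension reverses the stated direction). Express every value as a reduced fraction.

Apply edit: d1 := 4
  d5 = d3/3 = 3/4
  d6 = d1*2 - d4*3 = -16
  d7 = d6/2 + d3/4 - d5/5 = -607/80
  d8 = d7*3 + d1 - d3/3 = -1561/80
  d9 = d4 - d3*4 + d5 = -1/4
  d10 = d9 - 3 + d5/5 = -31/10
  d11 = d9 + d3/4 + 10 = 165/16
Walk from origin (0, 0):
  seg 1: up by d5 = 3/4 → (0, 3/4)
  seg 2: up by d9 = -1/4 → (0, 1/2)
  seg 3: down by d1 = 4 → (0, -7/2)
  seg 4: left by d2 = 6 → (-6, -7/2)
  seg 5: right by d10 = -31/10 → (-91/10, -7/2)
  seg 6: up by d7 = -607/80 → (-91/10, -887/80)
  seg 7: left by d2 = 6 → (-151/10, -887/80)

d5 = 3/4
d6 = -16
d7 = -607/80
d8 = -1561/80
d9 = -1/4
d10 = -31/10
d11 = 165/16
endpoint = (-151/10, -887/80)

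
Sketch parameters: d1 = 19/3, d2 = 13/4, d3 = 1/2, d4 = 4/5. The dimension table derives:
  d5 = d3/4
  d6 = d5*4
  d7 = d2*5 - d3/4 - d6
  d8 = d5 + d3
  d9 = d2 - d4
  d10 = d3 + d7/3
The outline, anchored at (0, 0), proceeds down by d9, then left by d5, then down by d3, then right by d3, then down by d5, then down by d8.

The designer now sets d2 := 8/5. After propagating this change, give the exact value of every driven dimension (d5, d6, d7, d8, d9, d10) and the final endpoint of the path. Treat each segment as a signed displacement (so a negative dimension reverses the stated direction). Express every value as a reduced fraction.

Apply edit: d2 := 8/5
  d5 = d3/4 = 1/8
  d6 = d5*4 = 1/2
  d7 = d2*5 - d3/4 - d6 = 59/8
  d8 = d5 + d3 = 5/8
  d9 = d2 - d4 = 4/5
  d10 = d3 + d7/3 = 71/24
Walk from origin (0, 0):
  seg 1: down by d9 = 4/5 → (0, -4/5)
  seg 2: left by d5 = 1/8 → (-1/8, -4/5)
  seg 3: down by d3 = 1/2 → (-1/8, -13/10)
  seg 4: right by d3 = 1/2 → (3/8, -13/10)
  seg 5: down by d5 = 1/8 → (3/8, -57/40)
  seg 6: down by d8 = 5/8 → (3/8, -41/20)

d5 = 1/8
d6 = 1/2
d7 = 59/8
d8 = 5/8
d9 = 4/5
d10 = 71/24
endpoint = (3/8, -41/20)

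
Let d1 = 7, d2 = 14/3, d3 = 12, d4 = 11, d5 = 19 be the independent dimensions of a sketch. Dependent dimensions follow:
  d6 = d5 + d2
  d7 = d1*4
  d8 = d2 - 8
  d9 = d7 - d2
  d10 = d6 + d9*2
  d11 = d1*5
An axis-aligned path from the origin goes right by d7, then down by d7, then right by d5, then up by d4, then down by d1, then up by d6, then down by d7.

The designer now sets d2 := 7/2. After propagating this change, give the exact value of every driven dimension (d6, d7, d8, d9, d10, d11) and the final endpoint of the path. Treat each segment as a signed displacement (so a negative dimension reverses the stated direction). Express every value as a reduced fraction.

Apply edit: d2 := 7/2
  d6 = d5 + d2 = 45/2
  d7 = d1*4 = 28
  d8 = d2 - 8 = -9/2
  d9 = d7 - d2 = 49/2
  d10 = d6 + d9*2 = 143/2
  d11 = d1*5 = 35
Walk from origin (0, 0):
  seg 1: right by d7 = 28 → (28, 0)
  seg 2: down by d7 = 28 → (28, -28)
  seg 3: right by d5 = 19 → (47, -28)
  seg 4: up by d4 = 11 → (47, -17)
  seg 5: down by d1 = 7 → (47, -24)
  seg 6: up by d6 = 45/2 → (47, -3/2)
  seg 7: down by d7 = 28 → (47, -59/2)

d6 = 45/2
d7 = 28
d8 = -9/2
d9 = 49/2
d10 = 143/2
d11 = 35
endpoint = (47, -59/2)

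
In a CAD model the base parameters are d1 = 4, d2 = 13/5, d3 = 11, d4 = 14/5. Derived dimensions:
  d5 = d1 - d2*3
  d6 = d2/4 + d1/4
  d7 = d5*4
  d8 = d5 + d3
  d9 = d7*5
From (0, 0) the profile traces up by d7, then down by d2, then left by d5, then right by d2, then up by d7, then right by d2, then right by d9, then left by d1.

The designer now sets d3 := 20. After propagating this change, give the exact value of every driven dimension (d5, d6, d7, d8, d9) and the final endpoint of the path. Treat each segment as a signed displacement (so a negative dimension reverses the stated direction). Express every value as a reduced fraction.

d5 = -19/5
d6 = 33/20
d7 = -76/5
d8 = 81/5
d9 = -76
endpoint = (-71, -33)

Apply edit: d3 := 20
  d5 = d1 - d2*3 = -19/5
  d6 = d2/4 + d1/4 = 33/20
  d7 = d5*4 = -76/5
  d8 = d5 + d3 = 81/5
  d9 = d7*5 = -76
Walk from origin (0, 0):
  seg 1: up by d7 = -76/5 → (0, -76/5)
  seg 2: down by d2 = 13/5 → (0, -89/5)
  seg 3: left by d5 = -19/5 → (19/5, -89/5)
  seg 4: right by d2 = 13/5 → (32/5, -89/5)
  seg 5: up by d7 = -76/5 → (32/5, -33)
  seg 6: right by d2 = 13/5 → (9, -33)
  seg 7: right by d9 = -76 → (-67, -33)
  seg 8: left by d1 = 4 → (-71, -33)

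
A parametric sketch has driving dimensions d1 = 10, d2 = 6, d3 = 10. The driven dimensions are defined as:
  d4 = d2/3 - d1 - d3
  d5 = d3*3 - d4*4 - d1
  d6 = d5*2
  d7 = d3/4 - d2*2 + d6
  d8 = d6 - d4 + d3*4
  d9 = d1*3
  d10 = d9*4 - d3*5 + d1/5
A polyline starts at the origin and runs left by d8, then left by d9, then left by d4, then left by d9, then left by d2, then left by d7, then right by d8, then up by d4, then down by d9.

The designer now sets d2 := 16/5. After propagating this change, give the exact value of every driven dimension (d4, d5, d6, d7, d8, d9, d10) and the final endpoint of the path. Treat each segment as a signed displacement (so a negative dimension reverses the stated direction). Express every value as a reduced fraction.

d4 = -284/15
d5 = 1436/15
d6 = 2872/15
d7 = 5627/30
d8 = 1252/5
d9 = 30
d10 = 72
endpoint = (-1391/6, -734/15)

Apply edit: d2 := 16/5
  d4 = d2/3 - d1 - d3 = -284/15
  d5 = d3*3 - d4*4 - d1 = 1436/15
  d6 = d5*2 = 2872/15
  d7 = d3/4 - d2*2 + d6 = 5627/30
  d8 = d6 - d4 + d3*4 = 1252/5
  d9 = d1*3 = 30
  d10 = d9*4 - d3*5 + d1/5 = 72
Walk from origin (0, 0):
  seg 1: left by d8 = 1252/5 → (-1252/5, 0)
  seg 2: left by d9 = 30 → (-1402/5, 0)
  seg 3: left by d4 = -284/15 → (-3922/15, 0)
  seg 4: left by d9 = 30 → (-4372/15, 0)
  seg 5: left by d2 = 16/5 → (-884/3, 0)
  seg 6: left by d7 = 5627/30 → (-14467/30, 0)
  seg 7: right by d8 = 1252/5 → (-1391/6, 0)
  seg 8: up by d4 = -284/15 → (-1391/6, -284/15)
  seg 9: down by d9 = 30 → (-1391/6, -734/15)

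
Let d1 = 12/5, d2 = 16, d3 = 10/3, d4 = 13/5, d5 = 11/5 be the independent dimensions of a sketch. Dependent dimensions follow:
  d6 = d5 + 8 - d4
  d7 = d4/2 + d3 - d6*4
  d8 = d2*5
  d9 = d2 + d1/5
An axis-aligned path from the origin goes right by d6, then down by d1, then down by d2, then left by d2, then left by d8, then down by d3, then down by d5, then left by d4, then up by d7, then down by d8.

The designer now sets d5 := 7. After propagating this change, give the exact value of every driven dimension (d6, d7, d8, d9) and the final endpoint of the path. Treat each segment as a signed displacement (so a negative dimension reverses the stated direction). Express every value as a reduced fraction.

Apply edit: d5 := 7
  d6 = d5 + 8 - d4 = 62/5
  d7 = d4/2 + d3 - d6*4 = -1349/30
  d8 = d2*5 = 80
  d9 = d2 + d1/5 = 412/25
Walk from origin (0, 0):
  seg 1: right by d6 = 62/5 → (62/5, 0)
  seg 2: down by d1 = 12/5 → (62/5, -12/5)
  seg 3: down by d2 = 16 → (62/5, -92/5)
  seg 4: left by d2 = 16 → (-18/5, -92/5)
  seg 5: left by d8 = 80 → (-418/5, -92/5)
  seg 6: down by d3 = 10/3 → (-418/5, -326/15)
  seg 7: down by d5 = 7 → (-418/5, -431/15)
  seg 8: left by d4 = 13/5 → (-431/5, -431/15)
  seg 9: up by d7 = -1349/30 → (-431/5, -737/10)
  seg 10: down by d8 = 80 → (-431/5, -1537/10)

d6 = 62/5
d7 = -1349/30
d8 = 80
d9 = 412/25
endpoint = (-431/5, -1537/10)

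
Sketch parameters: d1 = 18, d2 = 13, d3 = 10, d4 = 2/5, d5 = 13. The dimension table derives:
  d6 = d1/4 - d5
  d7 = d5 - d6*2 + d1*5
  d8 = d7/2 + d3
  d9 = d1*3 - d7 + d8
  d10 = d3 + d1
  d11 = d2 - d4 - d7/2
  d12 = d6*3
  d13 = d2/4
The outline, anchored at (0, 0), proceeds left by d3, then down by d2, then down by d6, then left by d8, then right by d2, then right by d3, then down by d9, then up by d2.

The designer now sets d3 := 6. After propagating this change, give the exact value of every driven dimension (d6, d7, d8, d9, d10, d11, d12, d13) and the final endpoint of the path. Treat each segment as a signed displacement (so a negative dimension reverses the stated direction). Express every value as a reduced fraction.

Apply edit: d3 := 6
  d6 = d1/4 - d5 = -17/2
  d7 = d5 - d6*2 + d1*5 = 120
  d8 = d7/2 + d3 = 66
  d9 = d1*3 - d7 + d8 = 0
  d10 = d3 + d1 = 24
  d11 = d2 - d4 - d7/2 = -237/5
  d12 = d6*3 = -51/2
  d13 = d2/4 = 13/4
Walk from origin (0, 0):
  seg 1: left by d3 = 6 → (-6, 0)
  seg 2: down by d2 = 13 → (-6, -13)
  seg 3: down by d6 = -17/2 → (-6, -9/2)
  seg 4: left by d8 = 66 → (-72, -9/2)
  seg 5: right by d2 = 13 → (-59, -9/2)
  seg 6: right by d3 = 6 → (-53, -9/2)
  seg 7: down by d9 = 0 → (-53, -9/2)
  seg 8: up by d2 = 13 → (-53, 17/2)

d6 = -17/2
d7 = 120
d8 = 66
d9 = 0
d10 = 24
d11 = -237/5
d12 = -51/2
d13 = 13/4
endpoint = (-53, 17/2)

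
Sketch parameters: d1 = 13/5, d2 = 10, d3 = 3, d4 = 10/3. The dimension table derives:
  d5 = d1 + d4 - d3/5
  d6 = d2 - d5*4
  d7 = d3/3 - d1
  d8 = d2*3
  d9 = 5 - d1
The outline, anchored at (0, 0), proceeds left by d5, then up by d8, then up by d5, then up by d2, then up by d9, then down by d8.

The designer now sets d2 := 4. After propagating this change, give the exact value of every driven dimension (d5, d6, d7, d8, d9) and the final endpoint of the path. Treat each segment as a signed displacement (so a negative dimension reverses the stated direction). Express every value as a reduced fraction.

d5 = 16/3
d6 = -52/3
d7 = -8/5
d8 = 12
d9 = 12/5
endpoint = (-16/3, 176/15)

Apply edit: d2 := 4
  d5 = d1 + d4 - d3/5 = 16/3
  d6 = d2 - d5*4 = -52/3
  d7 = d3/3 - d1 = -8/5
  d8 = d2*3 = 12
  d9 = 5 - d1 = 12/5
Walk from origin (0, 0):
  seg 1: left by d5 = 16/3 → (-16/3, 0)
  seg 2: up by d8 = 12 → (-16/3, 12)
  seg 3: up by d5 = 16/3 → (-16/3, 52/3)
  seg 4: up by d2 = 4 → (-16/3, 64/3)
  seg 5: up by d9 = 12/5 → (-16/3, 356/15)
  seg 6: down by d8 = 12 → (-16/3, 176/15)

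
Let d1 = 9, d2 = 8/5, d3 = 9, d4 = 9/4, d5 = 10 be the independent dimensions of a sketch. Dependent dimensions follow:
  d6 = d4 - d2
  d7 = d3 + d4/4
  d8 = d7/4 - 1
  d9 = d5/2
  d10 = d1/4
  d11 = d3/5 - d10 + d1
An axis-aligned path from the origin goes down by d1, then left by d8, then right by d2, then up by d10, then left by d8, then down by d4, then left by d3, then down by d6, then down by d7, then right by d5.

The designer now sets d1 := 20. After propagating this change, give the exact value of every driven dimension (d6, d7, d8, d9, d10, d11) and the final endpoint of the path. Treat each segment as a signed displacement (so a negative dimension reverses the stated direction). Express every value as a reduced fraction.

d6 = 13/20
d7 = 153/16
d8 = 89/64
d9 = 5
d10 = 5
d11 = 84/5
endpoint = (-29/160, -2197/80)

Apply edit: d1 := 20
  d6 = d4 - d2 = 13/20
  d7 = d3 + d4/4 = 153/16
  d8 = d7/4 - 1 = 89/64
  d9 = d5/2 = 5
  d10 = d1/4 = 5
  d11 = d3/5 - d10 + d1 = 84/5
Walk from origin (0, 0):
  seg 1: down by d1 = 20 → (0, -20)
  seg 2: left by d8 = 89/64 → (-89/64, -20)
  seg 3: right by d2 = 8/5 → (67/320, -20)
  seg 4: up by d10 = 5 → (67/320, -15)
  seg 5: left by d8 = 89/64 → (-189/160, -15)
  seg 6: down by d4 = 9/4 → (-189/160, -69/4)
  seg 7: left by d3 = 9 → (-1629/160, -69/4)
  seg 8: down by d6 = 13/20 → (-1629/160, -179/10)
  seg 9: down by d7 = 153/16 → (-1629/160, -2197/80)
  seg 10: right by d5 = 10 → (-29/160, -2197/80)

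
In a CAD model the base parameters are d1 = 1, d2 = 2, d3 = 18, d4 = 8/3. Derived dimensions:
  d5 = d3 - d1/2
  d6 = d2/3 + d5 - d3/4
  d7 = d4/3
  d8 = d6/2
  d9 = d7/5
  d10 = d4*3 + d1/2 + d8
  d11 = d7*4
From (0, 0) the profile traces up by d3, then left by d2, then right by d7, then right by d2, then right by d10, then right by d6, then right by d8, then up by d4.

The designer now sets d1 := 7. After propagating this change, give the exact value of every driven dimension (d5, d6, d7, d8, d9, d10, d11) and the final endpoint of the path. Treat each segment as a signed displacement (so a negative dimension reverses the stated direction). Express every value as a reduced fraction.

Apply edit: d1 := 7
  d5 = d3 - d1/2 = 29/2
  d6 = d2/3 + d5 - d3/4 = 32/3
  d7 = d4/3 = 8/9
  d8 = d6/2 = 16/3
  d9 = d7/5 = 8/45
  d10 = d4*3 + d1/2 + d8 = 101/6
  d11 = d7*4 = 32/9
Walk from origin (0, 0):
  seg 1: up by d3 = 18 → (0, 18)
  seg 2: left by d2 = 2 → (-2, 18)
  seg 3: right by d7 = 8/9 → (-10/9, 18)
  seg 4: right by d2 = 2 → (8/9, 18)
  seg 5: right by d10 = 101/6 → (319/18, 18)
  seg 6: right by d6 = 32/3 → (511/18, 18)
  seg 7: right by d8 = 16/3 → (607/18, 18)
  seg 8: up by d4 = 8/3 → (607/18, 62/3)

d5 = 29/2
d6 = 32/3
d7 = 8/9
d8 = 16/3
d9 = 8/45
d10 = 101/6
d11 = 32/9
endpoint = (607/18, 62/3)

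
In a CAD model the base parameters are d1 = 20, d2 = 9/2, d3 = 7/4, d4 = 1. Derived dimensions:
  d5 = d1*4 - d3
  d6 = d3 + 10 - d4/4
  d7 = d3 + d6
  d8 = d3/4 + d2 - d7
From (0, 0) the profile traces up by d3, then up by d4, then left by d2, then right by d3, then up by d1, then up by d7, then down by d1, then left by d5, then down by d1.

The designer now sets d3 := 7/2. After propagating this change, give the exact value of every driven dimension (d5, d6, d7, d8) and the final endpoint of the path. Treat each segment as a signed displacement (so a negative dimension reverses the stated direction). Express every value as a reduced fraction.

d5 = 153/2
d6 = 53/4
d7 = 67/4
d8 = -91/8
endpoint = (-155/2, 5/4)

Apply edit: d3 := 7/2
  d5 = d1*4 - d3 = 153/2
  d6 = d3 + 10 - d4/4 = 53/4
  d7 = d3 + d6 = 67/4
  d8 = d3/4 + d2 - d7 = -91/8
Walk from origin (0, 0):
  seg 1: up by d3 = 7/2 → (0, 7/2)
  seg 2: up by d4 = 1 → (0, 9/2)
  seg 3: left by d2 = 9/2 → (-9/2, 9/2)
  seg 4: right by d3 = 7/2 → (-1, 9/2)
  seg 5: up by d1 = 20 → (-1, 49/2)
  seg 6: up by d7 = 67/4 → (-1, 165/4)
  seg 7: down by d1 = 20 → (-1, 85/4)
  seg 8: left by d5 = 153/2 → (-155/2, 85/4)
  seg 9: down by d1 = 20 → (-155/2, 5/4)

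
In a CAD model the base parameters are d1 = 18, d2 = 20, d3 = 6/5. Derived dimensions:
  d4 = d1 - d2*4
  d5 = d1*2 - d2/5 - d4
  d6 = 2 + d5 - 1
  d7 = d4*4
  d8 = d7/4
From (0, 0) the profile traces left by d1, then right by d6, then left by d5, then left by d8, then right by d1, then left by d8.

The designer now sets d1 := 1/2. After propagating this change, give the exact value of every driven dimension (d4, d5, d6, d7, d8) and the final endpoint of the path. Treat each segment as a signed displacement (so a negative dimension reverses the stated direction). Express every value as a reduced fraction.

d4 = -159/2
d5 = 153/2
d6 = 155/2
d7 = -318
d8 = -159/2
endpoint = (160, 0)

Apply edit: d1 := 1/2
  d4 = d1 - d2*4 = -159/2
  d5 = d1*2 - d2/5 - d4 = 153/2
  d6 = 2 + d5 - 1 = 155/2
  d7 = d4*4 = -318
  d8 = d7/4 = -159/2
Walk from origin (0, 0):
  seg 1: left by d1 = 1/2 → (-1/2, 0)
  seg 2: right by d6 = 155/2 → (77, 0)
  seg 3: left by d5 = 153/2 → (1/2, 0)
  seg 4: left by d8 = -159/2 → (80, 0)
  seg 5: right by d1 = 1/2 → (161/2, 0)
  seg 6: left by d8 = -159/2 → (160, 0)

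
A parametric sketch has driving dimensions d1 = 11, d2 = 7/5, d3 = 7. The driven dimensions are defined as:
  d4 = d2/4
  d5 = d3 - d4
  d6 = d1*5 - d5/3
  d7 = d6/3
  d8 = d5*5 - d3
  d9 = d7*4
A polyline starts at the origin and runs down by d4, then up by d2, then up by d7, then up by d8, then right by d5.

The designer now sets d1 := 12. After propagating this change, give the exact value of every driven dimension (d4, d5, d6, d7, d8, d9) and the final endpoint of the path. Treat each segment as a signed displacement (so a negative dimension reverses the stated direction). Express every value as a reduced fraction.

d4 = 7/20
d5 = 133/20
d6 = 3467/60
d7 = 3467/180
d8 = 105/4
d9 = 3467/45
endpoint = (133/20, 8381/180)

Apply edit: d1 := 12
  d4 = d2/4 = 7/20
  d5 = d3 - d4 = 133/20
  d6 = d1*5 - d5/3 = 3467/60
  d7 = d6/3 = 3467/180
  d8 = d5*5 - d3 = 105/4
  d9 = d7*4 = 3467/45
Walk from origin (0, 0):
  seg 1: down by d4 = 7/20 → (0, -7/20)
  seg 2: up by d2 = 7/5 → (0, 21/20)
  seg 3: up by d7 = 3467/180 → (0, 914/45)
  seg 4: up by d8 = 105/4 → (0, 8381/180)
  seg 5: right by d5 = 133/20 → (133/20, 8381/180)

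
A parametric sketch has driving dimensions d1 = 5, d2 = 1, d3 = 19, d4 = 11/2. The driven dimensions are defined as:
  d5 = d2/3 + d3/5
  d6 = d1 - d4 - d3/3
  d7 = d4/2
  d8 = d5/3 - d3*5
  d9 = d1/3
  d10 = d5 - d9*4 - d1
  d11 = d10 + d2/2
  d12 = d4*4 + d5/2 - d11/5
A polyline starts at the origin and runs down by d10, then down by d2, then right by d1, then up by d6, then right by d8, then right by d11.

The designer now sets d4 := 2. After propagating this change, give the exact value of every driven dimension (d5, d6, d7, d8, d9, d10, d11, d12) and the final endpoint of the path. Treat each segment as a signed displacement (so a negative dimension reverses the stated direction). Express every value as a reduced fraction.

d5 = 62/15
d6 = -10/3
d7 = 1
d8 = -4213/45
d9 = 5/3
d10 = -113/15
d11 = -211/30
d12 = 1721/150
endpoint = (-8609/90, 16/5)

Apply edit: d4 := 2
  d5 = d2/3 + d3/5 = 62/15
  d6 = d1 - d4 - d3/3 = -10/3
  d7 = d4/2 = 1
  d8 = d5/3 - d3*5 = -4213/45
  d9 = d1/3 = 5/3
  d10 = d5 - d9*4 - d1 = -113/15
  d11 = d10 + d2/2 = -211/30
  d12 = d4*4 + d5/2 - d11/5 = 1721/150
Walk from origin (0, 0):
  seg 1: down by d10 = -113/15 → (0, 113/15)
  seg 2: down by d2 = 1 → (0, 98/15)
  seg 3: right by d1 = 5 → (5, 98/15)
  seg 4: up by d6 = -10/3 → (5, 16/5)
  seg 5: right by d8 = -4213/45 → (-3988/45, 16/5)
  seg 6: right by d11 = -211/30 → (-8609/90, 16/5)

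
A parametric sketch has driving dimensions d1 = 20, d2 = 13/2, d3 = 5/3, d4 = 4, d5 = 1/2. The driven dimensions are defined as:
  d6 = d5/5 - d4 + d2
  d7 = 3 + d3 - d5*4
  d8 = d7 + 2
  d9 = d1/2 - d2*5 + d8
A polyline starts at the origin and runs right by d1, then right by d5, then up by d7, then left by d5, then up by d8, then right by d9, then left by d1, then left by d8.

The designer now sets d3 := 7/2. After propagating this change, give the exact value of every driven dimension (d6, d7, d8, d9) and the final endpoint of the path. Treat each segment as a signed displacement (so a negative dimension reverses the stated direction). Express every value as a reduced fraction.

Apply edit: d3 := 7/2
  d6 = d5/5 - d4 + d2 = 13/5
  d7 = 3 + d3 - d5*4 = 9/2
  d8 = d7 + 2 = 13/2
  d9 = d1/2 - d2*5 + d8 = -16
Walk from origin (0, 0):
  seg 1: right by d1 = 20 → (20, 0)
  seg 2: right by d5 = 1/2 → (41/2, 0)
  seg 3: up by d7 = 9/2 → (41/2, 9/2)
  seg 4: left by d5 = 1/2 → (20, 9/2)
  seg 5: up by d8 = 13/2 → (20, 11)
  seg 6: right by d9 = -16 → (4, 11)
  seg 7: left by d1 = 20 → (-16, 11)
  seg 8: left by d8 = 13/2 → (-45/2, 11)

d6 = 13/5
d7 = 9/2
d8 = 13/2
d9 = -16
endpoint = (-45/2, 11)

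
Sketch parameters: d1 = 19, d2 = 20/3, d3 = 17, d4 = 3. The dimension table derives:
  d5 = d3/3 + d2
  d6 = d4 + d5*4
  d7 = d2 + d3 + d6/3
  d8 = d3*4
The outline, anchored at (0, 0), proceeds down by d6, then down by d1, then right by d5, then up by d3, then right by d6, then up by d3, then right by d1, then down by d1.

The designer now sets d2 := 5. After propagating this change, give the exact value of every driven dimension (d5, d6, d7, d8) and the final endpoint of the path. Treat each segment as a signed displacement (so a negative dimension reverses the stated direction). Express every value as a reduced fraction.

d5 = 32/3
d6 = 137/3
d7 = 335/9
d8 = 68
endpoint = (226/3, -149/3)

Apply edit: d2 := 5
  d5 = d3/3 + d2 = 32/3
  d6 = d4 + d5*4 = 137/3
  d7 = d2 + d3 + d6/3 = 335/9
  d8 = d3*4 = 68
Walk from origin (0, 0):
  seg 1: down by d6 = 137/3 → (0, -137/3)
  seg 2: down by d1 = 19 → (0, -194/3)
  seg 3: right by d5 = 32/3 → (32/3, -194/3)
  seg 4: up by d3 = 17 → (32/3, -143/3)
  seg 5: right by d6 = 137/3 → (169/3, -143/3)
  seg 6: up by d3 = 17 → (169/3, -92/3)
  seg 7: right by d1 = 19 → (226/3, -92/3)
  seg 8: down by d1 = 19 → (226/3, -149/3)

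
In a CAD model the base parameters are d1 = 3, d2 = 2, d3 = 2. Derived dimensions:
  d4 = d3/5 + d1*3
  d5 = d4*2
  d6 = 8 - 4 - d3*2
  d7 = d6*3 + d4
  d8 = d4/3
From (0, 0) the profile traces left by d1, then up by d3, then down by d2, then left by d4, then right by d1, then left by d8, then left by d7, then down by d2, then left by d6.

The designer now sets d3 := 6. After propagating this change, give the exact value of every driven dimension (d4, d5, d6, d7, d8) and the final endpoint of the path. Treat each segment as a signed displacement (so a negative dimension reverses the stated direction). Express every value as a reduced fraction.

Apply edit: d3 := 6
  d4 = d3/5 + d1*3 = 51/5
  d5 = d4*2 = 102/5
  d6 = 8 - 4 - d3*2 = -8
  d7 = d6*3 + d4 = -69/5
  d8 = d4/3 = 17/5
Walk from origin (0, 0):
  seg 1: left by d1 = 3 → (-3, 0)
  seg 2: up by d3 = 6 → (-3, 6)
  seg 3: down by d2 = 2 → (-3, 4)
  seg 4: left by d4 = 51/5 → (-66/5, 4)
  seg 5: right by d1 = 3 → (-51/5, 4)
  seg 6: left by d8 = 17/5 → (-68/5, 4)
  seg 7: left by d7 = -69/5 → (1/5, 4)
  seg 8: down by d2 = 2 → (1/5, 2)
  seg 9: left by d6 = -8 → (41/5, 2)

d4 = 51/5
d5 = 102/5
d6 = -8
d7 = -69/5
d8 = 17/5
endpoint = (41/5, 2)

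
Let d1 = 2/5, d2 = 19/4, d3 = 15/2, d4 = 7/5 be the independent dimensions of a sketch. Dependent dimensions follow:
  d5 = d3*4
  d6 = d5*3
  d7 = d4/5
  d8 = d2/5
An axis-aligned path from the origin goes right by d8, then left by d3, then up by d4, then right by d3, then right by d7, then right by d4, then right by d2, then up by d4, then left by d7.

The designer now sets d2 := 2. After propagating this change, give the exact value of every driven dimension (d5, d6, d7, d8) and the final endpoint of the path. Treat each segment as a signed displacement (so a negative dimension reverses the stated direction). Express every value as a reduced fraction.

d5 = 30
d6 = 90
d7 = 7/25
d8 = 2/5
endpoint = (19/5, 14/5)

Apply edit: d2 := 2
  d5 = d3*4 = 30
  d6 = d5*3 = 90
  d7 = d4/5 = 7/25
  d8 = d2/5 = 2/5
Walk from origin (0, 0):
  seg 1: right by d8 = 2/5 → (2/5, 0)
  seg 2: left by d3 = 15/2 → (-71/10, 0)
  seg 3: up by d4 = 7/5 → (-71/10, 7/5)
  seg 4: right by d3 = 15/2 → (2/5, 7/5)
  seg 5: right by d7 = 7/25 → (17/25, 7/5)
  seg 6: right by d4 = 7/5 → (52/25, 7/5)
  seg 7: right by d2 = 2 → (102/25, 7/5)
  seg 8: up by d4 = 7/5 → (102/25, 14/5)
  seg 9: left by d7 = 7/25 → (19/5, 14/5)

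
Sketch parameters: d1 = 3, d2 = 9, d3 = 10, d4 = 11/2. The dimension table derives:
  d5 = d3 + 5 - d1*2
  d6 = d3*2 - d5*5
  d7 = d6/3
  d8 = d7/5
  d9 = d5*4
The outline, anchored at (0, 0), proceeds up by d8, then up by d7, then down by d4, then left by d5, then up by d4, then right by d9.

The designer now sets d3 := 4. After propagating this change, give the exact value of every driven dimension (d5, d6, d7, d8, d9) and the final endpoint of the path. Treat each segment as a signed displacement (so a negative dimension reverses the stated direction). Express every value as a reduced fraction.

d5 = 3
d6 = -7
d7 = -7/3
d8 = -7/15
d9 = 12
endpoint = (9, -14/5)

Apply edit: d3 := 4
  d5 = d3 + 5 - d1*2 = 3
  d6 = d3*2 - d5*5 = -7
  d7 = d6/3 = -7/3
  d8 = d7/5 = -7/15
  d9 = d5*4 = 12
Walk from origin (0, 0):
  seg 1: up by d8 = -7/15 → (0, -7/15)
  seg 2: up by d7 = -7/3 → (0, -14/5)
  seg 3: down by d4 = 11/2 → (0, -83/10)
  seg 4: left by d5 = 3 → (-3, -83/10)
  seg 5: up by d4 = 11/2 → (-3, -14/5)
  seg 6: right by d9 = 12 → (9, -14/5)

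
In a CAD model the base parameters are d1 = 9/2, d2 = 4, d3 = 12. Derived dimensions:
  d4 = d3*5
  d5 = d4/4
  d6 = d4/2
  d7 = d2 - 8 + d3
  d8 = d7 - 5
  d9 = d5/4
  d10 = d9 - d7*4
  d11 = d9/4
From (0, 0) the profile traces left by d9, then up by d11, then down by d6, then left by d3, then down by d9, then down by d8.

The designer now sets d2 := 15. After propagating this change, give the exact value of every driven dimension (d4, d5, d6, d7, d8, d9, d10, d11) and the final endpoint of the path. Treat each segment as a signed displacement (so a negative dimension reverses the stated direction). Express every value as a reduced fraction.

Apply edit: d2 := 15
  d4 = d3*5 = 60
  d5 = d4/4 = 15
  d6 = d4/2 = 30
  d7 = d2 - 8 + d3 = 19
  d8 = d7 - 5 = 14
  d9 = d5/4 = 15/4
  d10 = d9 - d7*4 = -289/4
  d11 = d9/4 = 15/16
Walk from origin (0, 0):
  seg 1: left by d9 = 15/4 → (-15/4, 0)
  seg 2: up by d11 = 15/16 → (-15/4, 15/16)
  seg 3: down by d6 = 30 → (-15/4, -465/16)
  seg 4: left by d3 = 12 → (-63/4, -465/16)
  seg 5: down by d9 = 15/4 → (-63/4, -525/16)
  seg 6: down by d8 = 14 → (-63/4, -749/16)

d4 = 60
d5 = 15
d6 = 30
d7 = 19
d8 = 14
d9 = 15/4
d10 = -289/4
d11 = 15/16
endpoint = (-63/4, -749/16)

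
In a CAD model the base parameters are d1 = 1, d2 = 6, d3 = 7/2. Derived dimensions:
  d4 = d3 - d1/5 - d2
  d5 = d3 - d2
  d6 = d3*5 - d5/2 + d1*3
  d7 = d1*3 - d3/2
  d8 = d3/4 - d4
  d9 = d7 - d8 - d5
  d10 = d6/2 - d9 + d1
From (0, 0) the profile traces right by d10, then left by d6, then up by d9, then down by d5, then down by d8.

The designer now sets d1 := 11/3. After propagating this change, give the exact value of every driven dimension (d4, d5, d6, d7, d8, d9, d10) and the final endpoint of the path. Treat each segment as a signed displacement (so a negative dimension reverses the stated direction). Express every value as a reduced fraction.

Apply edit: d1 := 11/3
  d4 = d3 - d1/5 - d2 = -97/30
  d5 = d3 - d2 = -5/2
  d6 = d3*5 - d5/2 + d1*3 = 119/4
  d7 = d1*3 - d3/2 = 37/4
  d8 = d3/4 - d4 = 493/120
  d9 = d7 - d8 - d5 = 917/120
  d10 = d6/2 - d9 + d1 = 109/10
Walk from origin (0, 0):
  seg 1: right by d10 = 109/10 → (109/10, 0)
  seg 2: left by d6 = 119/4 → (-377/20, 0)
  seg 3: up by d9 = 917/120 → (-377/20, 917/120)
  seg 4: down by d5 = -5/2 → (-377/20, 1217/120)
  seg 5: down by d8 = 493/120 → (-377/20, 181/30)

d4 = -97/30
d5 = -5/2
d6 = 119/4
d7 = 37/4
d8 = 493/120
d9 = 917/120
d10 = 109/10
endpoint = (-377/20, 181/30)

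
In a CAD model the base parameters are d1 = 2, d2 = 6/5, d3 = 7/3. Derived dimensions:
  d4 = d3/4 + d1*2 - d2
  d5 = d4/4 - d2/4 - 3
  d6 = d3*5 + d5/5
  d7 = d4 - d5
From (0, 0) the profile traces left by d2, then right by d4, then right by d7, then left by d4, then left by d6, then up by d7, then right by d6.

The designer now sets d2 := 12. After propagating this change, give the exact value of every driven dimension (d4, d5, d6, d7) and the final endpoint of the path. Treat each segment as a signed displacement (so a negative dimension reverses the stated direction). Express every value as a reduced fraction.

d4 = -89/12
d5 = -377/48
d6 = 2423/240
d7 = 7/16
endpoint = (-185/16, 7/16)

Apply edit: d2 := 12
  d4 = d3/4 + d1*2 - d2 = -89/12
  d5 = d4/4 - d2/4 - 3 = -377/48
  d6 = d3*5 + d5/5 = 2423/240
  d7 = d4 - d5 = 7/16
Walk from origin (0, 0):
  seg 1: left by d2 = 12 → (-12, 0)
  seg 2: right by d4 = -89/12 → (-233/12, 0)
  seg 3: right by d7 = 7/16 → (-911/48, 0)
  seg 4: left by d4 = -89/12 → (-185/16, 0)
  seg 5: left by d6 = 2423/240 → (-2599/120, 0)
  seg 6: up by d7 = 7/16 → (-2599/120, 7/16)
  seg 7: right by d6 = 2423/240 → (-185/16, 7/16)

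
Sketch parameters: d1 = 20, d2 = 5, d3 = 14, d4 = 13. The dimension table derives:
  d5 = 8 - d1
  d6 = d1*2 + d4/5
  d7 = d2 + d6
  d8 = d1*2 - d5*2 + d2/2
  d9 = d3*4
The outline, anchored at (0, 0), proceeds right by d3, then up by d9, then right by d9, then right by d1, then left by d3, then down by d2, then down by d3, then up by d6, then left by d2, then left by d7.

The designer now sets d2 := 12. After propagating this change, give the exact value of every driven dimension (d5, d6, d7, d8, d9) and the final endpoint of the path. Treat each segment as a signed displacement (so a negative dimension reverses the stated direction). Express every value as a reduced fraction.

d5 = -12
d6 = 213/5
d7 = 273/5
d8 = 70
d9 = 56
endpoint = (47/5, 363/5)

Apply edit: d2 := 12
  d5 = 8 - d1 = -12
  d6 = d1*2 + d4/5 = 213/5
  d7 = d2 + d6 = 273/5
  d8 = d1*2 - d5*2 + d2/2 = 70
  d9 = d3*4 = 56
Walk from origin (0, 0):
  seg 1: right by d3 = 14 → (14, 0)
  seg 2: up by d9 = 56 → (14, 56)
  seg 3: right by d9 = 56 → (70, 56)
  seg 4: right by d1 = 20 → (90, 56)
  seg 5: left by d3 = 14 → (76, 56)
  seg 6: down by d2 = 12 → (76, 44)
  seg 7: down by d3 = 14 → (76, 30)
  seg 8: up by d6 = 213/5 → (76, 363/5)
  seg 9: left by d2 = 12 → (64, 363/5)
  seg 10: left by d7 = 273/5 → (47/5, 363/5)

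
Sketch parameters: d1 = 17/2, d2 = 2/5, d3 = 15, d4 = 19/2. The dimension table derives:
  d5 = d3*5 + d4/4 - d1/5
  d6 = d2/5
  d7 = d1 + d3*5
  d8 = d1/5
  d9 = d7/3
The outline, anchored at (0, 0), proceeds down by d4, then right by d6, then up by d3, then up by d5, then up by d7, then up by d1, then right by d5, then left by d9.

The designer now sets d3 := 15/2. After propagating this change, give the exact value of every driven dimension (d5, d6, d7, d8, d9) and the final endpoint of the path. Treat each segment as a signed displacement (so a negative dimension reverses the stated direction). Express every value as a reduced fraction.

d5 = 1527/40
d6 = 2/25
d7 = 46
d8 = 17/10
d9 = 46/3
endpoint = (13753/600, 3627/40)

Apply edit: d3 := 15/2
  d5 = d3*5 + d4/4 - d1/5 = 1527/40
  d6 = d2/5 = 2/25
  d7 = d1 + d3*5 = 46
  d8 = d1/5 = 17/10
  d9 = d7/3 = 46/3
Walk from origin (0, 0):
  seg 1: down by d4 = 19/2 → (0, -19/2)
  seg 2: right by d6 = 2/25 → (2/25, -19/2)
  seg 3: up by d3 = 15/2 → (2/25, -2)
  seg 4: up by d5 = 1527/40 → (2/25, 1447/40)
  seg 5: up by d7 = 46 → (2/25, 3287/40)
  seg 6: up by d1 = 17/2 → (2/25, 3627/40)
  seg 7: right by d5 = 1527/40 → (7651/200, 3627/40)
  seg 8: left by d9 = 46/3 → (13753/600, 3627/40)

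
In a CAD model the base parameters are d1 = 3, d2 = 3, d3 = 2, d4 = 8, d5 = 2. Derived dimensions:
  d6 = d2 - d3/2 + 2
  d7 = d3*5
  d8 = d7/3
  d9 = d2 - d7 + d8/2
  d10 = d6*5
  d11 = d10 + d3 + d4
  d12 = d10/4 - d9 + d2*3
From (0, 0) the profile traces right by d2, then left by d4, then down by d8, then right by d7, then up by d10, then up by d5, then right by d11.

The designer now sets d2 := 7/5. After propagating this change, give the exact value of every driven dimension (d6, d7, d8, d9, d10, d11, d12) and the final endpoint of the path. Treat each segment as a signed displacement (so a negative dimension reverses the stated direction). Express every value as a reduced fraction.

Apply edit: d2 := 7/5
  d6 = d2 - d3/2 + 2 = 12/5
  d7 = d3*5 = 10
  d8 = d7/3 = 10/3
  d9 = d2 - d7 + d8/2 = -104/15
  d10 = d6*5 = 12
  d11 = d10 + d3 + d4 = 22
  d12 = d10/4 - d9 + d2*3 = 212/15
Walk from origin (0, 0):
  seg 1: right by d2 = 7/5 → (7/5, 0)
  seg 2: left by d4 = 8 → (-33/5, 0)
  seg 3: down by d8 = 10/3 → (-33/5, -10/3)
  seg 4: right by d7 = 10 → (17/5, -10/3)
  seg 5: up by d10 = 12 → (17/5, 26/3)
  seg 6: up by d5 = 2 → (17/5, 32/3)
  seg 7: right by d11 = 22 → (127/5, 32/3)

d6 = 12/5
d7 = 10
d8 = 10/3
d9 = -104/15
d10 = 12
d11 = 22
d12 = 212/15
endpoint = (127/5, 32/3)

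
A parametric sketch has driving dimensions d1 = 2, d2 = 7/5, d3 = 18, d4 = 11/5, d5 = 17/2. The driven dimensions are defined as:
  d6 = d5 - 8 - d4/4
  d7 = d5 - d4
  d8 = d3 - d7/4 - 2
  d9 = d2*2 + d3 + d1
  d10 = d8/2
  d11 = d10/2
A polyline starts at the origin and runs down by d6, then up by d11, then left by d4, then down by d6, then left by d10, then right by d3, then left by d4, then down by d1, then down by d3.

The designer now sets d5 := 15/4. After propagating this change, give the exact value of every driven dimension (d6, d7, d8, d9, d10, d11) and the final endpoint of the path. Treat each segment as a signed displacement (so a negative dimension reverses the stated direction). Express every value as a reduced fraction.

d6 = -24/5
d7 = 31/20
d8 = 1249/80
d9 = 114/5
d10 = 1249/160
d11 = 1249/320
endpoint = (927/160, -2079/320)

Apply edit: d5 := 15/4
  d6 = d5 - 8 - d4/4 = -24/5
  d7 = d5 - d4 = 31/20
  d8 = d3 - d7/4 - 2 = 1249/80
  d9 = d2*2 + d3 + d1 = 114/5
  d10 = d8/2 = 1249/160
  d11 = d10/2 = 1249/320
Walk from origin (0, 0):
  seg 1: down by d6 = -24/5 → (0, 24/5)
  seg 2: up by d11 = 1249/320 → (0, 557/64)
  seg 3: left by d4 = 11/5 → (-11/5, 557/64)
  seg 4: down by d6 = -24/5 → (-11/5, 4321/320)
  seg 5: left by d10 = 1249/160 → (-1601/160, 4321/320)
  seg 6: right by d3 = 18 → (1279/160, 4321/320)
  seg 7: left by d4 = 11/5 → (927/160, 4321/320)
  seg 8: down by d1 = 2 → (927/160, 3681/320)
  seg 9: down by d3 = 18 → (927/160, -2079/320)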